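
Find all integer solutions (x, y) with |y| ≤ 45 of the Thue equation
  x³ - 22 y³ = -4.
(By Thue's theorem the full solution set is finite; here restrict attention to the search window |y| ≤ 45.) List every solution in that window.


The equation is x³ - 22y³ = -4. For fixed y, x³ = 22·y³ − 4, so a solution requires the RHS to be a perfect cube.
Strategy: iterate y from -45 to 45, compute RHS = 22·y³ − 4, and check whether it is a (positive or negative) perfect cube.
Check small values of y:
  y = 0: RHS = -4 is not a perfect cube.
  y = 1: RHS = 18 is not a perfect cube.
  y = -1: RHS = -26 is not a perfect cube.
  y = 2: RHS = 172 is not a perfect cube.
  y = -2: RHS = -180 is not a perfect cube.
  y = 3: RHS = 590 is not a perfect cube.
  y = -3: RHS = -598 is not a perfect cube.
Continuing the search up to |y| = 45 finds no solutions either.
No (x, y) in the scanned range satisfies the equation.

No integer solutions with |y| ≤ 45.


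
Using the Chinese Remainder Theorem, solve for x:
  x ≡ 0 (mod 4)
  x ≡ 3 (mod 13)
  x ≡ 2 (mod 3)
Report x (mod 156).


Moduli 4, 13, 3 are pairwise coprime; by CRT there is a unique solution modulo M = 4 · 13 · 3 = 156.
Solve pairwise, accumulating the modulus:
  Start with x ≡ 0 (mod 4).
  Combine with x ≡ 3 (mod 13): since gcd(4, 13) = 1, we get a unique residue mod 52.
    Write x = 0 + 4·t and substitute into x ≡ 3 (mod 13): 4·t ≡ 3 − 0 = 3 (mod 13).
    The inverse of 4 mod 13 is 10 (since 4·10 = 40 = 3·13 + 1), so t ≡ 10·3 = 30 ≡ 4 (mod 13).
    Then x = 0 + 4·4 = 16, valid modulo lcm(4, 13) = 52: x ≡ 16 (mod 52).
  Combine with x ≡ 2 (mod 3): since gcd(52, 3) = 1, we get a unique residue mod 156.
    Write x = 16 + 52·t and substitute into x ≡ 2 (mod 3): 52·t ≡ 2 − 16 = -14 (mod 3).
    Reduce coefficients mod 3: 1·t ≡ 1 (mod 3).
    So t ≡ 1 (mod 3).
    Then x = 16 + 52·1 = 68, valid modulo lcm(52, 3) = 156: x ≡ 68 (mod 156).
Verify: 68 mod 4 = 0 ✓, 68 mod 13 = 3 ✓, 68 mod 3 = 2 ✓.

x ≡ 68 (mod 156).


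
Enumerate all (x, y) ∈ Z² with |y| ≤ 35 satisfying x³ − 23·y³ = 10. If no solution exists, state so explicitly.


The equation is x³ - 23y³ = 10. For fixed y, x³ = 23·y³ + 10, so a solution requires the RHS to be a perfect cube.
Strategy: iterate y from -35 to 35, compute RHS = 23·y³ + 10, and check whether it is a (positive or negative) perfect cube.
Check small values of y:
  y = 0: RHS = 10 is not a perfect cube.
  y = 1: RHS = 33 is not a perfect cube.
  y = -1: RHS = -13 is not a perfect cube.
  y = 2: RHS = 194 is not a perfect cube.
  y = -2: RHS = -174 is not a perfect cube.
  y = 3: RHS = 631 is not a perfect cube.
  y = -3: RHS = -611 is not a perfect cube.
Continuing the search up to |y| = 35 finds no solutions either.
No (x, y) in the scanned range satisfies the equation.

No integer solutions with |y| ≤ 35.


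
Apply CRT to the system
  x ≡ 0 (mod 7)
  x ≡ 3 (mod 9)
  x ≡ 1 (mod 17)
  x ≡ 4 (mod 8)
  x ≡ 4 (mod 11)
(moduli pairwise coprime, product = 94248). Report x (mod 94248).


Product of moduli M = 7 · 9 · 17 · 8 · 11 = 94248.
Merge one congruence at a time:
  Start: x ≡ 0 (mod 7).
  Combine with x ≡ 3 (mod 9); new modulus lcm = 63.
    Write x = 0 + 7·t and substitute into x ≡ 3 (mod 9): 7·t ≡ 3 − 0 = 3 (mod 9).
    The inverse of 7 mod 9 is 4 (since 7·4 = 28 = 3·9 + 1), so t ≡ 4·3 = 12 ≡ 3 (mod 9).
    Then x = 0 + 7·3 = 21, valid modulo lcm(7, 9) = 63: x ≡ 21 (mod 63).
  Combine with x ≡ 1 (mod 17); new modulus lcm = 1071.
    Write x = 21 + 63·t and substitute into x ≡ 1 (mod 17): 63·t ≡ 1 − 21 = -20 (mod 17).
    Reduce coefficients mod 17: 12·t ≡ 14 (mod 17).
    The inverse of 12 mod 17 is 10 (since 12·10 = 120 = 7·17 + 1), so t ≡ 10·14 = 140 ≡ 4 (mod 17).
    Then x = 21 + 63·4 = 273, valid modulo lcm(63, 17) = 1071: x ≡ 273 (mod 1071).
  Combine with x ≡ 4 (mod 8); new modulus lcm = 8568.
    Write x = 273 + 1071·t and substitute into x ≡ 4 (mod 8): 1071·t ≡ 4 − 273 = -269 (mod 8).
    Reduce coefficients mod 8: 7·t ≡ 3 (mod 8).
    The inverse of 7 mod 8 is 7 (since 7·7 = 49 = 6·8 + 1), so t ≡ 7·3 = 21 ≡ 5 (mod 8).
    Then x = 273 + 1071·5 = 5628, valid modulo lcm(1071, 8) = 8568: x ≡ 5628 (mod 8568).
  Combine with x ≡ 4 (mod 11); new modulus lcm = 94248.
    Write x = 5628 + 8568·t and substitute into x ≡ 4 (mod 11): 8568·t ≡ 4 − 5628 = -5624 (mod 11).
    Reduce coefficients mod 11: 10·t ≡ 8 (mod 11).
    The inverse of 10 mod 11 is 10 (since 10·10 = 100 = 9·11 + 1), so t ≡ 10·8 = 80 ≡ 3 (mod 11).
    Then x = 5628 + 8568·3 = 31332, valid modulo lcm(8568, 11) = 94248: x ≡ 31332 (mod 94248).
Verify against each original: 31332 mod 7 = 0, 31332 mod 9 = 3, 31332 mod 17 = 1, 31332 mod 8 = 4, 31332 mod 11 = 4.

x ≡ 31332 (mod 94248).


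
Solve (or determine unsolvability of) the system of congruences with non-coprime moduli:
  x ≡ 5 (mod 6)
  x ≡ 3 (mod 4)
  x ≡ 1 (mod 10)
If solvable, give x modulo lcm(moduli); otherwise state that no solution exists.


Moduli 6, 4, 10 are not pairwise coprime, so CRT works modulo lcm(m_i) when all pairwise compatibility conditions hold.
Pairwise compatibility: gcd(m_i, m_j) must divide a_i - a_j for every pair.
Merge one congruence at a time:
  Start: x ≡ 5 (mod 6).
  Combine with x ≡ 3 (mod 4): gcd(6, 4) = 2; 3 - 5 = -2, which IS divisible by 2, so compatible.
    Write x = 5 + 6·t and substitute into x ≡ 3 (mod 4): 6·t ≡ 3 − 5 = -2 (mod 4).
    Divide the congruence (and modulus) by g = 2: 3·t ≡ -1 (mod 2).
    Reduce coefficients mod 2: 1·t ≡ 1 (mod 2).
    So t ≡ 1 (mod 2).
    Then x = 5 + 6·1 = 11, valid modulo lcm(6, 4) = 12: x ≡ 11 (mod 12).
  Combine with x ≡ 1 (mod 10): gcd(12, 10) = 2; 1 - 11 = -10, which IS divisible by 2, so compatible.
    Write x = 11 + 12·t and substitute into x ≡ 1 (mod 10): 12·t ≡ 1 − 11 = -10 (mod 10).
    Divide the congruence (and modulus) by g = 2: 6·t ≡ -5 (mod 5).
    Reduce coefficients mod 5: 1·t ≡ 0 (mod 5).
    So t ≡ 0 (mod 5).
    Then x = 11 + 12·0 = 11, valid modulo lcm(12, 10) = 60: x ≡ 11 (mod 60).
Verify: 11 mod 6 = 5, 11 mod 4 = 3, 11 mod 10 = 1.

x ≡ 11 (mod 60).


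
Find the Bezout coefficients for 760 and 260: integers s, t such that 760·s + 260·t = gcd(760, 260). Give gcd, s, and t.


Euclidean algorithm on (760, 260) — divide until remainder is 0:
  760 = 2 · 260 + 240
  260 = 1 · 240 + 20
  240 = 12 · 20 + 0
gcd(760, 260) = 20.
Track Bezout coefficients alongside the remainders: start with r₀ = 760 = a·1 + b·0 (s = 1, t = 0) and r₁ = 260 = a·0 + b·1 (s = 0, t = 1); each new remainder r_{k+1} = r_{k-1} − q_k·r_k inherits s_{k+1} = s_{k-1} − q_k·s_k, t_{k+1} = t_{k-1} − q_k·t_k, so r_k = a·s_k + b·t_k at every step:
  q = 2: r = 240, s = 1 − 2·0 = 1, t = 0 − 2·1 = -2  (check: 760·1 + 260·(-2) = 240)
  q = 1: r = 20, s = 0 − 1·1 = -1, t = 1 − 1·(-2) = 3  (check: 760·(-1) + 260·3 = 20)
The row with r = 20 (the gcd) gives the Bezout coefficients s = -1, t = 3.
Result: 760 · (-1) + 260 · (3) = 20.

gcd(760, 260) = 20; s = -1, t = 3 (check: 760·(-1) + 260·3 = 20).


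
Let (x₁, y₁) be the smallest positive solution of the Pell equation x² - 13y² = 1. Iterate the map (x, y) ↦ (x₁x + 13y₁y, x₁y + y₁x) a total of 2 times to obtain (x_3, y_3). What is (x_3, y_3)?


Step 1: Find the fundamental solution (x₁, y₁) of x² - 13y² = 1.
  Expand √13 as a continued fraction. a₀ = ⌊√13⌋ = 3; iterate m_{k+1} = d_k·a_k − m_k, d_{k+1} = (13 − m_{k+1}²)/d_k, a_{k+1} = ⌊(a₀ + m_{k+1})/d_{k+1}⌋ (starting m₀ = 0, d₀ = 1), with convergents p_k = a_k·p_{k-1} + p_{k-2}, q_k = a_k·q_{k-1} + q_{k-2} (p₋₁ = 1, q₋₁ = 0):
  k = 0: a₀ = 3; p₀/q₀ = 3/1; p₀² − 13·q₀² = 9 − 13 = -4.
  k = 1: m = 3, d = 4, a = ⌊(3 + 3)/4⌋ = 1; p/q = (1·3 + 1)/(1·1 + 0) = 4/1; p² − 13·q² = 16 − 13 = 3.
  k = 2: m = 1, d = 3, a = ⌊(3 + 1)/3⌋ = 1; p/q = (1·4 + 3)/(1·1 + 1) = 7/2; p² − 13·q² = 49 − 52 = -3.
  k = 3: m = 2, d = 3, a = ⌊(3 + 2)/3⌋ = 1; p/q = (1·7 + 4)/(1·2 + 1) = 11/3; p² − 13·q² = 121 − 117 = 4.
  k = 4: m = 1, d = 4, a = ⌊(3 + 1)/4⌋ = 1; p/q = (1·11 + 7)/(1·3 + 2) = 18/5; p² − 13·q² = 324 − 325 = -1.
  k = 5: m = 3, d = 1, a = ⌊(3 + 3)/1⌋ = 6; p/q = (6·18 + 11)/(6·5 + 3) = 119/33; p² − 13·q² = 14161 − 14157 = 4.
  k = 6: m = 3, d = 4, a = ⌊(3 + 3)/4⌋ = 1; p/q = (1·119 + 18)/(1·33 + 5) = 137/38; p² − 13·q² = 18769 − 18772 = -3.
  k = 7: m = 1, d = 3, a = ⌊(3 + 1)/3⌋ = 1; p/q = (1·137 + 119)/(1·38 + 33) = 256/71; p² − 13·q² = 65536 − 65533 = 3.
  k = 8: m = 2, d = 3, a = ⌊(3 + 2)/3⌋ = 1; p/q = (1·256 + 137)/(1·71 + 38) = 393/109; p² − 13·q² = 154449 − 154453 = -4.
  k = 9: m = 1, d = 4, a = ⌊(3 + 1)/4⌋ = 1; p/q = (1·393 + 256)/(1·109 + 71) = 649/180; p² − 13·q² = 421201 − 421200 = 1.
  The first convergent with p² − 13·q² = 1 gives the fundamental solution (x₁, y₁) = (649, 180).
Step 2: Apply the recurrence (x_{n+1}, y_{n+1}) = (x₁x_n + 13y₁y_n, x₁y_n + y₁x_n) repeatedly.
  From (x_1, y_1) = (649, 180): x_2 = 649·649 + 13·180·180 = 842401; y_2 = 649·180 + 180·649 = 233640.
  From (x_2, y_2) = (842401, 233640): x_3 = 649·842401 + 13·180·233640 = 1093435849; y_3 = 649·233640 + 180·842401 = 303264540.
Step 3: Verify x_3² - 13·y_3² = 1195601955878350801 - 1195601955878350800 = 1 (should be 1). ✓

(x_1, y_1) = (649, 180); (x_3, y_3) = (1093435849, 303264540).


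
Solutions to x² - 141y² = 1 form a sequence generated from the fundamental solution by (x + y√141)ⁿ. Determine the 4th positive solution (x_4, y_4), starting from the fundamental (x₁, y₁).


Step 1: Find the fundamental solution (x₁, y₁) of x² - 141y² = 1.
  Expand √141 as a continued fraction. a₀ = ⌊√141⌋ = 11; iterate m_{k+1} = d_k·a_k − m_k, d_{k+1} = (141 − m_{k+1}²)/d_k, a_{k+1} = ⌊(a₀ + m_{k+1})/d_{k+1}⌋ (starting m₀ = 0, d₀ = 1), with convergents p_k = a_k·p_{k-1} + p_{k-2}, q_k = a_k·q_{k-1} + q_{k-2} (p₋₁ = 1, q₋₁ = 0):
  k = 0: a₀ = 11; p₀/q₀ = 11/1; p₀² − 141·q₀² = 121 − 141 = -20.
  k = 1: m = 11, d = 20, a = ⌊(11 + 11)/20⌋ = 1; p/q = (1·11 + 1)/(1·1 + 0) = 12/1; p² − 141·q² = 144 − 141 = 3.
  k = 2: m = 9, d = 3, a = ⌊(11 + 9)/3⌋ = 6; p/q = (6·12 + 11)/(6·1 + 1) = 83/7; p² − 141·q² = 6889 − 6909 = -20.
  k = 3: m = 9, d = 20, a = ⌊(11 + 9)/20⌋ = 1; p/q = (1·83 + 12)/(1·7 + 1) = 95/8; p² − 141·q² = 9025 − 9024 = 1.
  The first convergent with p² − 141·q² = 1 gives the fundamental solution (x₁, y₁) = (95, 8).
Step 2: Apply the recurrence (x_{n+1}, y_{n+1}) = (x₁x_n + 141y₁y_n, x₁y_n + y₁x_n) repeatedly.
  From (x_1, y_1) = (95, 8): x_2 = 95·95 + 141·8·8 = 18049; y_2 = 95·8 + 8·95 = 1520.
  From (x_2, y_2) = (18049, 1520): x_3 = 95·18049 + 141·8·1520 = 3429215; y_3 = 95·1520 + 8·18049 = 288792.
  From (x_3, y_3) = (3429215, 288792): x_4 = 95·3429215 + 141·8·288792 = 651532801; y_4 = 95·288792 + 8·3429215 = 54868960.
Step 3: Verify x_4² - 141·y_4² = 424494990778905601 - 424494990778905600 = 1 (should be 1). ✓

(x_1, y_1) = (95, 8); (x_4, y_4) = (651532801, 54868960).


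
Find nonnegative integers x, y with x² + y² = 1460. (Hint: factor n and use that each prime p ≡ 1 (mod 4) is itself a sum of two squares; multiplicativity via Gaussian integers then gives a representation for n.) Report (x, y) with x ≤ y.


Step 1: Factor n = 1460 = 2^2 · 5 · 73.
Step 2: Check the mod-4 condition on each prime factor: 2 = 2 (special); 5 ≡ 1 (mod 4), exponent 1; 73 ≡ 1 (mod 4), exponent 1.
All primes ≡ 3 (mod 4) appear to even exponent (or don't appear), so by the two-squares theorem n IS expressible as a sum of two squares.
Step 3: Build a representation. Group n = k² · m with k = 2 and m = 5 · 73 = 365 (a product of primes ≡ 1 (mod 4)); a representation of m scales to one of n via (k·x)² + (k·y)² = k²(x² + y²). Each prime p ≡ 1 (mod 4) is itself a sum of two squares; find a² by testing p − a² for a perfect square:
  5: 5 − 1² = 4 = 2² ⇒ 5 = 1² + 2².
  73: 73 − 1² = 72, 73 − 2² = 69, 73 − 3² = 64 = 8² ⇒ 73 = 3² + 8².
  Combine using the Brahmagupta–Fibonacci identity (a² + b²)(c² + d²) = (ac − bd)² + (ad + bc)² = (ac + bd)² + (ad − bc)²:
  5 · 73 = 365: from (1² + 2²)(3² + 8²), take (1·3 − 2·8, 1·8 + 2·3) = (3 − 16, 8 + 6) = (-13, 14); dropping signs (only squares matter) gives (13, 14); check 13² + 14² = 169 + 196 = 365 ✓.
  Scale by k = 2: (2·13, 2·14) = (26, 28).
Step 4: Order so x ≤ y and verify: 26² + 28² = 676 + 784 = 1460 = n. ✓

n = 1460 = 26² + 28² (one valid representation with x ≤ y).


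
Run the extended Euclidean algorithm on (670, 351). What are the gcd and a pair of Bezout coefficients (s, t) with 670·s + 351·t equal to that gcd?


Euclidean algorithm on (670, 351) — divide until remainder is 0:
  670 = 1 · 351 + 319
  351 = 1 · 319 + 32
  319 = 9 · 32 + 31
  32 = 1 · 31 + 1
  31 = 31 · 1 + 0
gcd(670, 351) = 1.
Track Bezout coefficients alongside the remainders: start with r₀ = 670 = a·1 + b·0 (s = 1, t = 0) and r₁ = 351 = a·0 + b·1 (s = 0, t = 1); each new remainder r_{k+1} = r_{k-1} − q_k·r_k inherits s_{k+1} = s_{k-1} − q_k·s_k, t_{k+1} = t_{k-1} − q_k·t_k, so r_k = a·s_k + b·t_k at every step:
  q = 1: r = 319, s = 1 − 1·0 = 1, t = 0 − 1·1 = -1  (check: 670·1 + 351·(-1) = 319)
  q = 1: r = 32, s = 0 − 1·1 = -1, t = 1 − 1·(-1) = 2  (check: 670·(-1) + 351·2 = 32)
  q = 9: r = 31, s = 1 − 9·(-1) = 10, t = -1 − 9·2 = -19  (check: 670·10 + 351·(-19) = 31)
  q = 1: r = 1, s = -1 − 1·10 = -11, t = 2 − 1·(-19) = 21  (check: 670·(-11) + 351·21 = 1)
The row with r = 1 (the gcd) gives the Bezout coefficients s = -11, t = 21.
Result: 670 · (-11) + 351 · (21) = 1.

gcd(670, 351) = 1; s = -11, t = 21 (check: 670·(-11) + 351·21 = 1).


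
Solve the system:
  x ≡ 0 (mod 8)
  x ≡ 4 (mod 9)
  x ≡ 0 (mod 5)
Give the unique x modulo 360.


Moduli 8, 9, 5 are pairwise coprime; by CRT there is a unique solution modulo M = 8 · 9 · 5 = 360.
Solve pairwise, accumulating the modulus:
  Start with x ≡ 0 (mod 8).
  Combine with x ≡ 4 (mod 9): since gcd(8, 9) = 1, we get a unique residue mod 72.
    Write x = 0 + 8·t and substitute into x ≡ 4 (mod 9): 8·t ≡ 4 − 0 = 4 (mod 9).
    The inverse of 8 mod 9 is 8 (since 8·8 = 64 = 7·9 + 1), so t ≡ 8·4 = 32 ≡ 5 (mod 9).
    Then x = 0 + 8·5 = 40, valid modulo lcm(8, 9) = 72: x ≡ 40 (mod 72).
  Combine with x ≡ 0 (mod 5): since gcd(72, 5) = 1, we get a unique residue mod 360.
    Write x = 40 + 72·t and substitute into x ≡ 0 (mod 5): 72·t ≡ 0 − 40 = -40 (mod 5).
    Reduce coefficients mod 5: 2·t ≡ 0 (mod 5).
    The inverse of 2 mod 5 is 3 (since 2·3 = 6 = 1·5 + 1), so t ≡ 3·0 = 0 ≡ 0 (mod 5).
    Then x = 40 + 72·0 = 40, valid modulo lcm(72, 5) = 360: x ≡ 40 (mod 360).
Verify: 40 mod 8 = 0 ✓, 40 mod 9 = 4 ✓, 40 mod 5 = 0 ✓.

x ≡ 40 (mod 360).


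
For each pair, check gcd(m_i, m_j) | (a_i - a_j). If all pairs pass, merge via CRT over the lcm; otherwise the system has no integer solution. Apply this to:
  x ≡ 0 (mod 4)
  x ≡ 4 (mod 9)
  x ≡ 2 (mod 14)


Moduli 4, 9, 14 are not pairwise coprime, so CRT works modulo lcm(m_i) when all pairwise compatibility conditions hold.
Pairwise compatibility: gcd(m_i, m_j) must divide a_i - a_j for every pair.
Merge one congruence at a time:
  Start: x ≡ 0 (mod 4).
  Combine with x ≡ 4 (mod 9): gcd(4, 9) = 1; 4 - 0 = 4, which IS divisible by 1, so compatible.
    Write x = 0 + 4·t and substitute into x ≡ 4 (mod 9): 4·t ≡ 4 − 0 = 4 (mod 9).
    The inverse of 4 mod 9 is 7 (since 4·7 = 28 = 3·9 + 1), so t ≡ 7·4 = 28 ≡ 1 (mod 9).
    Then x = 0 + 4·1 = 4, valid modulo lcm(4, 9) = 36: x ≡ 4 (mod 36).
  Combine with x ≡ 2 (mod 14): gcd(36, 14) = 2; 2 - 4 = -2, which IS divisible by 2, so compatible.
    Write x = 4 + 36·t and substitute into x ≡ 2 (mod 14): 36·t ≡ 2 − 4 = -2 (mod 14).
    Divide the congruence (and modulus) by g = 2: 18·t ≡ -1 (mod 7).
    Reduce coefficients mod 7: 4·t ≡ 6 (mod 7).
    The inverse of 4 mod 7 is 2 (since 4·2 = 8 = 1·7 + 1), so t ≡ 2·6 = 12 ≡ 5 (mod 7).
    Then x = 4 + 36·5 = 184, valid modulo lcm(36, 14) = 252: x ≡ 184 (mod 252).
Verify: 184 mod 4 = 0, 184 mod 9 = 4, 184 mod 14 = 2.

x ≡ 184 (mod 252).


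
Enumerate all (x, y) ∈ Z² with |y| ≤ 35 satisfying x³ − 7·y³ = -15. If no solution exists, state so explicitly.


The equation is x³ - 7y³ = -15. For fixed y, x³ = 7·y³ − 15, so a solution requires the RHS to be a perfect cube.
Strategy: iterate y from -35 to 35, compute RHS = 7·y³ − 15, and check whether it is a (positive or negative) perfect cube.
Check small values of y:
  y = 0: RHS = -15 is not a perfect cube.
  y = 1: RHS = -8 = (-2)³ ⇒ x = -2 works.
  y = -1: RHS = -22 is not a perfect cube.
  y = 2: RHS = 41 is not a perfect cube.
  y = -2: RHS = -71 is not a perfect cube.
  y = 3: RHS = 174 is not a perfect cube.
  y = -3: RHS = -204 is not a perfect cube.
Continuing, at y = -23: RHS = -85184 = (-44)³ ⇒ x = -44 works.
Searching the remaining y in |y| ≤ 35 finds no further solutions.
Collected solutions: (-2, 1), (-44, -23).

Solutions (with |y| ≤ 35): (-2, 1), (-44, -23).


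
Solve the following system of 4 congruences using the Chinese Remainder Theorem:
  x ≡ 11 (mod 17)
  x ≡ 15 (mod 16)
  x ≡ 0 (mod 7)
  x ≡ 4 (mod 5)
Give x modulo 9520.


Product of moduli M = 17 · 16 · 7 · 5 = 9520.
Merge one congruence at a time:
  Start: x ≡ 11 (mod 17).
  Combine with x ≡ 15 (mod 16); new modulus lcm = 272.
    Write x = 11 + 17·t and substitute into x ≡ 15 (mod 16): 17·t ≡ 15 − 11 = 4 (mod 16).
    Reduce coefficients mod 16: 1·t ≡ 4 (mod 16).
    So t ≡ 4 (mod 16).
    Then x = 11 + 17·4 = 79, valid modulo lcm(17, 16) = 272: x ≡ 79 (mod 272).
  Combine with x ≡ 0 (mod 7); new modulus lcm = 1904.
    Write x = 79 + 272·t and substitute into x ≡ 0 (mod 7): 272·t ≡ 0 − 79 = -79 (mod 7).
    Reduce coefficients mod 7: 6·t ≡ 5 (mod 7).
    The inverse of 6 mod 7 is 6 (since 6·6 = 36 = 5·7 + 1), so t ≡ 6·5 = 30 ≡ 2 (mod 7).
    Then x = 79 + 272·2 = 623, valid modulo lcm(272, 7) = 1904: x ≡ 623 (mod 1904).
  Combine with x ≡ 4 (mod 5); new modulus lcm = 9520.
    Write x = 623 + 1904·t and substitute into x ≡ 4 (mod 5): 1904·t ≡ 4 − 623 = -619 (mod 5).
    Reduce coefficients mod 5: 4·t ≡ 1 (mod 5).
    The inverse of 4 mod 5 is 4 (since 4·4 = 16 = 3·5 + 1), so t ≡ 4·1 = 4 ≡ 4 (mod 5).
    Then x = 623 + 1904·4 = 8239, valid modulo lcm(1904, 5) = 9520: x ≡ 8239 (mod 9520).
Verify against each original: 8239 mod 17 = 11, 8239 mod 16 = 15, 8239 mod 7 = 0, 8239 mod 5 = 4.

x ≡ 8239 (mod 9520).


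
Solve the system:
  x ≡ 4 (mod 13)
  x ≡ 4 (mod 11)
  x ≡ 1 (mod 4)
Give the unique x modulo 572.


Moduli 13, 11, 4 are pairwise coprime; by CRT there is a unique solution modulo M = 13 · 11 · 4 = 572.
Solve pairwise, accumulating the modulus:
  Start with x ≡ 4 (mod 13).
  Combine with x ≡ 4 (mod 11): since gcd(13, 11) = 1, we get a unique residue mod 143.
    Write x = 4 + 13·t and substitute into x ≡ 4 (mod 11): 13·t ≡ 4 − 4 = 0 (mod 11).
    Reduce coefficients mod 11: 2·t ≡ 0 (mod 11).
    The inverse of 2 mod 11 is 6 (since 2·6 = 12 = 1·11 + 1), so t ≡ 6·0 = 0 ≡ 0 (mod 11).
    Then x = 4 + 13·0 = 4, valid modulo lcm(13, 11) = 143: x ≡ 4 (mod 143).
  Combine with x ≡ 1 (mod 4): since gcd(143, 4) = 1, we get a unique residue mod 572.
    Write x = 4 + 143·t and substitute into x ≡ 1 (mod 4): 143·t ≡ 1 − 4 = -3 (mod 4).
    Reduce coefficients mod 4: 3·t ≡ 1 (mod 4).
    The inverse of 3 mod 4 is 3 (since 3·3 = 9 = 2·4 + 1), so t ≡ 3·1 = 3 ≡ 3 (mod 4).
    Then x = 4 + 143·3 = 433, valid modulo lcm(143, 4) = 572: x ≡ 433 (mod 572).
Verify: 433 mod 13 = 4 ✓, 433 mod 11 = 4 ✓, 433 mod 4 = 1 ✓.

x ≡ 433 (mod 572).


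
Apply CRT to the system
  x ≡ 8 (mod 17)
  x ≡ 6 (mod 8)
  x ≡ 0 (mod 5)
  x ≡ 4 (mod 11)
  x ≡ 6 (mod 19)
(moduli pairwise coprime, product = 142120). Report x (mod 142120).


Product of moduli M = 17 · 8 · 5 · 11 · 19 = 142120.
Merge one congruence at a time:
  Start: x ≡ 8 (mod 17).
  Combine with x ≡ 6 (mod 8); new modulus lcm = 136.
    Write x = 8 + 17·t and substitute into x ≡ 6 (mod 8): 17·t ≡ 6 − 8 = -2 (mod 8).
    Reduce coefficients mod 8: 1·t ≡ 6 (mod 8).
    So t ≡ 6 (mod 8).
    Then x = 8 + 17·6 = 110, valid modulo lcm(17, 8) = 136: x ≡ 110 (mod 136).
  Combine with x ≡ 0 (mod 5); new modulus lcm = 680.
    Write x = 110 + 136·t and substitute into x ≡ 0 (mod 5): 136·t ≡ 0 − 110 = -110 (mod 5).
    Reduce coefficients mod 5: 1·t ≡ 0 (mod 5).
    So t ≡ 0 (mod 5).
    Then x = 110 + 136·0 = 110, valid modulo lcm(136, 5) = 680: x ≡ 110 (mod 680).
  Combine with x ≡ 4 (mod 11); new modulus lcm = 7480.
    Write x = 110 + 680·t and substitute into x ≡ 4 (mod 11): 680·t ≡ 4 − 110 = -106 (mod 11).
    Reduce coefficients mod 11: 9·t ≡ 4 (mod 11).
    The inverse of 9 mod 11 is 5 (since 9·5 = 45 = 4·11 + 1), so t ≡ 5·4 = 20 ≡ 9 (mod 11).
    Then x = 110 + 680·9 = 6230, valid modulo lcm(680, 11) = 7480: x ≡ 6230 (mod 7480).
  Combine with x ≡ 6 (mod 19); new modulus lcm = 142120.
    Write x = 6230 + 7480·t and substitute into x ≡ 6 (mod 19): 7480·t ≡ 6 − 6230 = -6224 (mod 19).
    Reduce coefficients mod 19: 13·t ≡ 8 (mod 19).
    The inverse of 13 mod 19 is 3 (since 13·3 = 39 = 2·19 + 1), so t ≡ 3·8 = 24 ≡ 5 (mod 19).
    Then x = 6230 + 7480·5 = 43630, valid modulo lcm(7480, 19) = 142120: x ≡ 43630 (mod 142120).
Verify against each original: 43630 mod 17 = 8, 43630 mod 8 = 6, 43630 mod 5 = 0, 43630 mod 11 = 4, 43630 mod 19 = 6.

x ≡ 43630 (mod 142120).


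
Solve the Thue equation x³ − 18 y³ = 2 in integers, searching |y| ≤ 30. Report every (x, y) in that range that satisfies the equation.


The equation is x³ - 18y³ = 2. For fixed y, x³ = 18·y³ + 2, so a solution requires the RHS to be a perfect cube.
Strategy: iterate y from -30 to 30, compute RHS = 18·y³ + 2, and check whether it is a (positive or negative) perfect cube.
Check small values of y:
  y = 0: RHS = 2 is not a perfect cube.
  y = 1: RHS = 20 is not a perfect cube.
  y = -1: RHS = -16 is not a perfect cube.
  y = 2: RHS = 146 is not a perfect cube.
  y = -2: RHS = -142 is not a perfect cube.
  y = 3: RHS = 488 is not a perfect cube.
  y = -3: RHS = -484 is not a perfect cube.
Continuing the search up to |y| = 30 finds no solutions either.
No (x, y) in the scanned range satisfies the equation.

No integer solutions with |y| ≤ 30.


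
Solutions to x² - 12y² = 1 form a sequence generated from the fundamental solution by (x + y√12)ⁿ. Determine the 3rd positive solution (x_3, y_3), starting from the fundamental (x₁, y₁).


Step 1: Find the fundamental solution (x₁, y₁) of x² - 12y² = 1.
  Expand √12 as a continued fraction. a₀ = ⌊√12⌋ = 3; iterate m_{k+1} = d_k·a_k − m_k, d_{k+1} = (12 − m_{k+1}²)/d_k, a_{k+1} = ⌊(a₀ + m_{k+1})/d_{k+1}⌋ (starting m₀ = 0, d₀ = 1), with convergents p_k = a_k·p_{k-1} + p_{k-2}, q_k = a_k·q_{k-1} + q_{k-2} (p₋₁ = 1, q₋₁ = 0):
  k = 0: a₀ = 3; p₀/q₀ = 3/1; p₀² − 12·q₀² = 9 − 12 = -3.
  k = 1: m = 3, d = 3, a = ⌊(3 + 3)/3⌋ = 2; p/q = (2·3 + 1)/(2·1 + 0) = 7/2; p² − 12·q² = 49 − 48 = 1.
  The first convergent with p² − 12·q² = 1 gives the fundamental solution (x₁, y₁) = (7, 2).
Step 2: Apply the recurrence (x_{n+1}, y_{n+1}) = (x₁x_n + 12y₁y_n, x₁y_n + y₁x_n) repeatedly.
  From (x_1, y_1) = (7, 2): x_2 = 7·7 + 12·2·2 = 97; y_2 = 7·2 + 2·7 = 28.
  From (x_2, y_2) = (97, 28): x_3 = 7·97 + 12·2·28 = 1351; y_3 = 7·28 + 2·97 = 390.
Step 3: Verify x_3² - 12·y_3² = 1825201 - 1825200 = 1 (should be 1). ✓

(x_1, y_1) = (7, 2); (x_3, y_3) = (1351, 390).


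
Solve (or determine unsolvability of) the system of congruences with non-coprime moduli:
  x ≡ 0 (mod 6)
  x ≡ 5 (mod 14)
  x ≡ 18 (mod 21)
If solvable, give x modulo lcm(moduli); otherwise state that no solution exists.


Moduli 6, 14, 21 are not pairwise coprime, so CRT works modulo lcm(m_i) when all pairwise compatibility conditions hold.
Pairwise compatibility: gcd(m_i, m_j) must divide a_i - a_j for every pair.
Merge one congruence at a time:
  Start: x ≡ 0 (mod 6).
  Combine with x ≡ 5 (mod 14): gcd(6, 14) = 2, and 5 - 0 = 5 is NOT divisible by 2.
    ⇒ system is inconsistent (no integer solution).

No solution (the system is inconsistent).


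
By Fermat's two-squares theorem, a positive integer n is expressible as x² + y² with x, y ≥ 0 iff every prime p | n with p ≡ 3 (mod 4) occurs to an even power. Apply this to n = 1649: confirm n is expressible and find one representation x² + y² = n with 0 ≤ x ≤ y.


Step 1: Factor n = 1649 = 17 · 97.
Step 2: Check the mod-4 condition on each prime factor: 17 ≡ 1 (mod 4), exponent 1; 97 ≡ 1 (mod 4), exponent 1.
All primes ≡ 3 (mod 4) appear to even exponent (or don't appear), so by the two-squares theorem n IS expressible as a sum of two squares.
Step 3: Build a representation. Here n = 17 · 97 is a product of primes ≡ 1 (mod 4). Each prime p ≡ 1 (mod 4) is itself a sum of two squares; find a² by testing p − a² for a perfect square:
  17: 17 − 1² = 16 = 4² ⇒ 17 = 1² + 4².
  97: 97 − 1² = 96, 97 − 2² = 93, 97 − 3² = 88, 97 − 4² = 81 = 9² ⇒ 97 = 4² + 9².
  Combine using the Brahmagupta–Fibonacci identity (a² + b²)(c² + d²) = (ac − bd)² + (ad + bc)² = (ac + bd)² + (ad − bc)²:
  17 · 97 = 1649: from (1² + 4²)(4² + 9²), take (1·4 − 4·9, 1·9 + 4·4) = (4 − 36, 9 + 16) = (-32, 25); dropping signs (only squares matter) gives (32, 25); check 32² + 25² = 1024 + 625 = 1649 ✓.
Step 4: Order so x ≤ y and verify: 25² + 32² = 625 + 1024 = 1649 = n. ✓

n = 1649 = 25² + 32² (one valid representation with x ≤ y).


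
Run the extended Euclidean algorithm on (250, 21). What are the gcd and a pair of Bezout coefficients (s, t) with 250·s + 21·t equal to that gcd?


Euclidean algorithm on (250, 21) — divide until remainder is 0:
  250 = 11 · 21 + 19
  21 = 1 · 19 + 2
  19 = 9 · 2 + 1
  2 = 2 · 1 + 0
gcd(250, 21) = 1.
Track Bezout coefficients alongside the remainders: start with r₀ = 250 = a·1 + b·0 (s = 1, t = 0) and r₁ = 21 = a·0 + b·1 (s = 0, t = 1); each new remainder r_{k+1} = r_{k-1} − q_k·r_k inherits s_{k+1} = s_{k-1} − q_k·s_k, t_{k+1} = t_{k-1} − q_k·t_k, so r_k = a·s_k + b·t_k at every step:
  q = 11: r = 19, s = 1 − 11·0 = 1, t = 0 − 11·1 = -11  (check: 250·1 + 21·(-11) = 19)
  q = 1: r = 2, s = 0 − 1·1 = -1, t = 1 − 1·(-11) = 12  (check: 250·(-1) + 21·12 = 2)
  q = 9: r = 1, s = 1 − 9·(-1) = 10, t = -11 − 9·12 = -119  (check: 250·10 + 21·(-119) = 1)
The row with r = 1 (the gcd) gives the Bezout coefficients s = 10, t = -119.
Result: 250 · (10) + 21 · (-119) = 1.

gcd(250, 21) = 1; s = 10, t = -119 (check: 250·10 + 21·(-119) = 1).


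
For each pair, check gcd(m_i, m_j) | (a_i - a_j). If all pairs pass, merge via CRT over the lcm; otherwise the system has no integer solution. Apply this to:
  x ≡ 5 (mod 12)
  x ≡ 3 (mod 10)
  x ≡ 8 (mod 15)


Moduli 12, 10, 15 are not pairwise coprime, so CRT works modulo lcm(m_i) when all pairwise compatibility conditions hold.
Pairwise compatibility: gcd(m_i, m_j) must divide a_i - a_j for every pair.
Merge one congruence at a time:
  Start: x ≡ 5 (mod 12).
  Combine with x ≡ 3 (mod 10): gcd(12, 10) = 2; 3 - 5 = -2, which IS divisible by 2, so compatible.
    Write x = 5 + 12·t and substitute into x ≡ 3 (mod 10): 12·t ≡ 3 − 5 = -2 (mod 10).
    Divide the congruence (and modulus) by g = 2: 6·t ≡ -1 (mod 5).
    Reduce coefficients mod 5: 1·t ≡ 4 (mod 5).
    So t ≡ 4 (mod 5).
    Then x = 5 + 12·4 = 53, valid modulo lcm(12, 10) = 60: x ≡ 53 (mod 60).
  Combine with x ≡ 8 (mod 15): gcd(60, 15) = 15; 8 - 53 = -45, which IS divisible by 15, so compatible.
    Write x = 53 + 60·t and substitute into x ≡ 8 (mod 15): 60·t ≡ 8 − 53 = -45 (mod 15).
    Divide the congruence (and modulus) by g = 15: 4·t ≡ -3 (mod 1).
    Modulo 1 every t works; take t = 0.
    Then x = 53 + 60·0 = 53, valid modulo lcm(60, 15) = 60: x ≡ 53 (mod 60).
Verify: 53 mod 12 = 5, 53 mod 10 = 3, 53 mod 15 = 8.

x ≡ 53 (mod 60).


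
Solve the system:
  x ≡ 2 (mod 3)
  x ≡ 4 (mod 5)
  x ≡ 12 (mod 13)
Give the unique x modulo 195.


Moduli 3, 5, 13 are pairwise coprime; by CRT there is a unique solution modulo M = 3 · 5 · 13 = 195.
Solve pairwise, accumulating the modulus:
  Start with x ≡ 2 (mod 3).
  Combine with x ≡ 4 (mod 5): since gcd(3, 5) = 1, we get a unique residue mod 15.
    Write x = 2 + 3·t and substitute into x ≡ 4 (mod 5): 3·t ≡ 4 − 2 = 2 (mod 5).
    The inverse of 3 mod 5 is 2 (since 3·2 = 6 = 1·5 + 1), so t ≡ 2·2 = 4 ≡ 4 (mod 5).
    Then x = 2 + 3·4 = 14, valid modulo lcm(3, 5) = 15: x ≡ 14 (mod 15).
  Combine with x ≡ 12 (mod 13): since gcd(15, 13) = 1, we get a unique residue mod 195.
    Write x = 14 + 15·t and substitute into x ≡ 12 (mod 13): 15·t ≡ 12 − 14 = -2 (mod 13).
    Reduce coefficients mod 13: 2·t ≡ 11 (mod 13).
    The inverse of 2 mod 13 is 7 (since 2·7 = 14 = 1·13 + 1), so t ≡ 7·11 = 77 ≡ 12 (mod 13).
    Then x = 14 + 15·12 = 194, valid modulo lcm(15, 13) = 195: x ≡ 194 (mod 195).
Verify: 194 mod 3 = 2 ✓, 194 mod 5 = 4 ✓, 194 mod 13 = 12 ✓.

x ≡ 194 (mod 195).


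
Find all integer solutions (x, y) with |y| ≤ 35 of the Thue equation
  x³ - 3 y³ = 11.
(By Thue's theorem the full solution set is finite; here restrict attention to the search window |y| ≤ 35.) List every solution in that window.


The equation is x³ - 3y³ = 11. For fixed y, x³ = 3·y³ + 11, so a solution requires the RHS to be a perfect cube.
Strategy: iterate y from -35 to 35, compute RHS = 3·y³ + 11, and check whether it is a (positive or negative) perfect cube.
Check small values of y:
  y = 0: RHS = 11 is not a perfect cube.
  y = 1: RHS = 14 is not a perfect cube.
  y = -1: RHS = 8 = (2)³ ⇒ x = 2 works.
  y = 2: RHS = 35 is not a perfect cube.
  y = -2: RHS = -13 is not a perfect cube.
  y = 3: RHS = 92 is not a perfect cube.
  y = -3: RHS = -70 is not a perfect cube.
Continuing the search up to |y| = 35 finds no further solutions beyond those listed.
Collected solutions: (2, -1).

Solutions (with |y| ≤ 35): (2, -1).


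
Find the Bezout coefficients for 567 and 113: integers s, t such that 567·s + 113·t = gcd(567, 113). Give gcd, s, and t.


Euclidean algorithm on (567, 113) — divide until remainder is 0:
  567 = 5 · 113 + 2
  113 = 56 · 2 + 1
  2 = 2 · 1 + 0
gcd(567, 113) = 1.
Track Bezout coefficients alongside the remainders: start with r₀ = 567 = a·1 + b·0 (s = 1, t = 0) and r₁ = 113 = a·0 + b·1 (s = 0, t = 1); each new remainder r_{k+1} = r_{k-1} − q_k·r_k inherits s_{k+1} = s_{k-1} − q_k·s_k, t_{k+1} = t_{k-1} − q_k·t_k, so r_k = a·s_k + b·t_k at every step:
  q = 5: r = 2, s = 1 − 5·0 = 1, t = 0 − 5·1 = -5  (check: 567·1 + 113·(-5) = 2)
  q = 56: r = 1, s = 0 − 56·1 = -56, t = 1 − 56·(-5) = 281  (check: 567·(-56) + 113·281 = 1)
The row with r = 1 (the gcd) gives the Bezout coefficients s = -56, t = 281.
Result: 567 · (-56) + 113 · (281) = 1.

gcd(567, 113) = 1; s = -56, t = 281 (check: 567·(-56) + 113·281 = 1).


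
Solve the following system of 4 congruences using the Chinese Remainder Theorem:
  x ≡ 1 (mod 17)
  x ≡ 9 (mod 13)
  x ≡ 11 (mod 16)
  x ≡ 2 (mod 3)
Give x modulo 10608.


Product of moduli M = 17 · 13 · 16 · 3 = 10608.
Merge one congruence at a time:
  Start: x ≡ 1 (mod 17).
  Combine with x ≡ 9 (mod 13); new modulus lcm = 221.
    Write x = 1 + 17·t and substitute into x ≡ 9 (mod 13): 17·t ≡ 9 − 1 = 8 (mod 13).
    Reduce coefficients mod 13: 4·t ≡ 8 (mod 13).
    The inverse of 4 mod 13 is 10 (since 4·10 = 40 = 3·13 + 1), so t ≡ 10·8 = 80 ≡ 2 (mod 13).
    Then x = 1 + 17·2 = 35, valid modulo lcm(17, 13) = 221: x ≡ 35 (mod 221).
  Combine with x ≡ 11 (mod 16); new modulus lcm = 3536.
    Write x = 35 + 221·t and substitute into x ≡ 11 (mod 16): 221·t ≡ 11 − 35 = -24 (mod 16).
    Reduce coefficients mod 16: 13·t ≡ 8 (mod 16).
    The inverse of 13 mod 16 is 5 (since 13·5 = 65 = 4·16 + 1), so t ≡ 5·8 = 40 ≡ 8 (mod 16).
    Then x = 35 + 221·8 = 1803, valid modulo lcm(221, 16) = 3536: x ≡ 1803 (mod 3536).
  Combine with x ≡ 2 (mod 3); new modulus lcm = 10608.
    Write x = 1803 + 3536·t and substitute into x ≡ 2 (mod 3): 3536·t ≡ 2 − 1803 = -1801 (mod 3).
    Reduce coefficients mod 3: 2·t ≡ 2 (mod 3).
    The inverse of 2 mod 3 is 2 (since 2·2 = 4 = 1·3 + 1), so t ≡ 2·2 = 4 ≡ 1 (mod 3).
    Then x = 1803 + 3536·1 = 5339, valid modulo lcm(3536, 3) = 10608: x ≡ 5339 (mod 10608).
Verify against each original: 5339 mod 17 = 1, 5339 mod 13 = 9, 5339 mod 16 = 11, 5339 mod 3 = 2.

x ≡ 5339 (mod 10608).


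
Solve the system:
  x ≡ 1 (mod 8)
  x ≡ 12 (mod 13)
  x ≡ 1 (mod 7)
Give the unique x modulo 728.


Moduli 8, 13, 7 are pairwise coprime; by CRT there is a unique solution modulo M = 8 · 13 · 7 = 728.
Solve pairwise, accumulating the modulus:
  Start with x ≡ 1 (mod 8).
  Combine with x ≡ 12 (mod 13): since gcd(8, 13) = 1, we get a unique residue mod 104.
    Write x = 1 + 8·t and substitute into x ≡ 12 (mod 13): 8·t ≡ 12 − 1 = 11 (mod 13).
    The inverse of 8 mod 13 is 5 (since 8·5 = 40 = 3·13 + 1), so t ≡ 5·11 = 55 ≡ 3 (mod 13).
    Then x = 1 + 8·3 = 25, valid modulo lcm(8, 13) = 104: x ≡ 25 (mod 104).
  Combine with x ≡ 1 (mod 7): since gcd(104, 7) = 1, we get a unique residue mod 728.
    Write x = 25 + 104·t and substitute into x ≡ 1 (mod 7): 104·t ≡ 1 − 25 = -24 (mod 7).
    Reduce coefficients mod 7: 6·t ≡ 4 (mod 7).
    The inverse of 6 mod 7 is 6 (since 6·6 = 36 = 5·7 + 1), so t ≡ 6·4 = 24 ≡ 3 (mod 7).
    Then x = 25 + 104·3 = 337, valid modulo lcm(104, 7) = 728: x ≡ 337 (mod 728).
Verify: 337 mod 8 = 1 ✓, 337 mod 13 = 12 ✓, 337 mod 7 = 1 ✓.

x ≡ 337 (mod 728).


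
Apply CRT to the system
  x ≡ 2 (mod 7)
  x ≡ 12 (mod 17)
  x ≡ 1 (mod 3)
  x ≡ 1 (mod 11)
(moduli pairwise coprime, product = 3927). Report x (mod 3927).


Product of moduli M = 7 · 17 · 3 · 11 = 3927.
Merge one congruence at a time:
  Start: x ≡ 2 (mod 7).
  Combine with x ≡ 12 (mod 17); new modulus lcm = 119.
    Write x = 2 + 7·t and substitute into x ≡ 12 (mod 17): 7·t ≡ 12 − 2 = 10 (mod 17).
    The inverse of 7 mod 17 is 5 (since 7·5 = 35 = 2·17 + 1), so t ≡ 5·10 = 50 ≡ 16 (mod 17).
    Then x = 2 + 7·16 = 114, valid modulo lcm(7, 17) = 119: x ≡ 114 (mod 119).
  Combine with x ≡ 1 (mod 3); new modulus lcm = 357.
    Write x = 114 + 119·t and substitute into x ≡ 1 (mod 3): 119·t ≡ 1 − 114 = -113 (mod 3).
    Reduce coefficients mod 3: 2·t ≡ 1 (mod 3).
    The inverse of 2 mod 3 is 2 (since 2·2 = 4 = 1·3 + 1), so t ≡ 2·1 = 2 ≡ 2 (mod 3).
    Then x = 114 + 119·2 = 352, valid modulo lcm(119, 3) = 357: x ≡ 352 (mod 357).
  Combine with x ≡ 1 (mod 11); new modulus lcm = 3927.
    Write x = 352 + 357·t and substitute into x ≡ 1 (mod 11): 357·t ≡ 1 − 352 = -351 (mod 11).
    Reduce coefficients mod 11: 5·t ≡ 1 (mod 11).
    The inverse of 5 mod 11 is 9 (since 5·9 = 45 = 4·11 + 1), so t ≡ 9·1 = 9 ≡ 9 (mod 11).
    Then x = 352 + 357·9 = 3565, valid modulo lcm(357, 11) = 3927: x ≡ 3565 (mod 3927).
Verify against each original: 3565 mod 7 = 2, 3565 mod 17 = 12, 3565 mod 3 = 1, 3565 mod 11 = 1.

x ≡ 3565 (mod 3927).


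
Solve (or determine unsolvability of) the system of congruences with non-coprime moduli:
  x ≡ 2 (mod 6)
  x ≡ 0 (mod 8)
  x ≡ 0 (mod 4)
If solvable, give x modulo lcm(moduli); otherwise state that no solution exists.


Moduli 6, 8, 4 are not pairwise coprime, so CRT works modulo lcm(m_i) when all pairwise compatibility conditions hold.
Pairwise compatibility: gcd(m_i, m_j) must divide a_i - a_j for every pair.
Merge one congruence at a time:
  Start: x ≡ 2 (mod 6).
  Combine with x ≡ 0 (mod 8): gcd(6, 8) = 2; 0 - 2 = -2, which IS divisible by 2, so compatible.
    Write x = 2 + 6·t and substitute into x ≡ 0 (mod 8): 6·t ≡ 0 − 2 = -2 (mod 8).
    Divide the congruence (and modulus) by g = 2: 3·t ≡ -1 (mod 4).
    Reduce coefficients mod 4: 3·t ≡ 3 (mod 4).
    The inverse of 3 mod 4 is 3 (since 3·3 = 9 = 2·4 + 1), so t ≡ 3·3 = 9 ≡ 1 (mod 4).
    Then x = 2 + 6·1 = 8, valid modulo lcm(6, 8) = 24: x ≡ 8 (mod 24).
  Combine with x ≡ 0 (mod 4): gcd(24, 4) = 4; 0 - 8 = -8, which IS divisible by 4, so compatible.
    Write x = 8 + 24·t and substitute into x ≡ 0 (mod 4): 24·t ≡ 0 − 8 = -8 (mod 4).
    Divide the congruence (and modulus) by g = 4: 6·t ≡ -2 (mod 1).
    Modulo 1 every t works; take t = 0.
    Then x = 8 + 24·0 = 8, valid modulo lcm(24, 4) = 24: x ≡ 8 (mod 24).
Verify: 8 mod 6 = 2, 8 mod 8 = 0, 8 mod 4 = 0.

x ≡ 8 (mod 24).


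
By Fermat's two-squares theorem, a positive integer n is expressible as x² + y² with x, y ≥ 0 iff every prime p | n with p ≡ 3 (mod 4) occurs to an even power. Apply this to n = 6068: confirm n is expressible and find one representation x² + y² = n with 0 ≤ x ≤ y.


Step 1: Factor n = 6068 = 2^2 · 37 · 41.
Step 2: Check the mod-4 condition on each prime factor: 2 = 2 (special); 37 ≡ 1 (mod 4), exponent 1; 41 ≡ 1 (mod 4), exponent 1.
All primes ≡ 3 (mod 4) appear to even exponent (or don't appear), so by the two-squares theorem n IS expressible as a sum of two squares.
Step 3: Build a representation. Group n = k² · m with k = 2 and m = 37 · 41 = 1517 (a product of primes ≡ 1 (mod 4)); a representation of m scales to one of n via (k·x)² + (k·y)² = k²(x² + y²). Each prime p ≡ 1 (mod 4) is itself a sum of two squares; find a² by testing p − a² for a perfect square:
  37: 37 − 1² = 36 = 6² ⇒ 37 = 1² + 6².
  41: 41 − 1² = 40, 41 − 2² = 37, 41 − 3² = 32, 41 − 4² = 25 = 5² ⇒ 41 = 4² + 5².
  Combine using the Brahmagupta–Fibonacci identity (a² + b²)(c² + d²) = (ac − bd)² + (ad + bc)² = (ac + bd)² + (ad − bc)²:
  37 · 41 = 1517: from (1² + 6²)(4² + 5²), take (1·4 − 6·5, 1·5 + 6·4) = (4 − 30, 5 + 24) = (-26, 29); dropping signs (only squares matter) gives (26, 29); check 26² + 29² = 676 + 841 = 1517 ✓.
  Scale by k = 2: (2·26, 2·29) = (52, 58).
Step 4: Order so x ≤ y and verify: 52² + 58² = 2704 + 3364 = 6068 = n. ✓

n = 6068 = 52² + 58² (one valid representation with x ≤ y).


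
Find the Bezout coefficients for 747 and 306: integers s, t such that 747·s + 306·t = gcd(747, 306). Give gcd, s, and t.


Euclidean algorithm on (747, 306) — divide until remainder is 0:
  747 = 2 · 306 + 135
  306 = 2 · 135 + 36
  135 = 3 · 36 + 27
  36 = 1 · 27 + 9
  27 = 3 · 9 + 0
gcd(747, 306) = 9.
Track Bezout coefficients alongside the remainders: start with r₀ = 747 = a·1 + b·0 (s = 1, t = 0) and r₁ = 306 = a·0 + b·1 (s = 0, t = 1); each new remainder r_{k+1} = r_{k-1} − q_k·r_k inherits s_{k+1} = s_{k-1} − q_k·s_k, t_{k+1} = t_{k-1} − q_k·t_k, so r_k = a·s_k + b·t_k at every step:
  q = 2: r = 135, s = 1 − 2·0 = 1, t = 0 − 2·1 = -2  (check: 747·1 + 306·(-2) = 135)
  q = 2: r = 36, s = 0 − 2·1 = -2, t = 1 − 2·(-2) = 5  (check: 747·(-2) + 306·5 = 36)
  q = 3: r = 27, s = 1 − 3·(-2) = 7, t = -2 − 3·5 = -17  (check: 747·7 + 306·(-17) = 27)
  q = 1: r = 9, s = -2 − 1·7 = -9, t = 5 − 1·(-17) = 22  (check: 747·(-9) + 306·22 = 9)
The row with r = 9 (the gcd) gives the Bezout coefficients s = -9, t = 22.
Result: 747 · (-9) + 306 · (22) = 9.

gcd(747, 306) = 9; s = -9, t = 22 (check: 747·(-9) + 306·22 = 9).


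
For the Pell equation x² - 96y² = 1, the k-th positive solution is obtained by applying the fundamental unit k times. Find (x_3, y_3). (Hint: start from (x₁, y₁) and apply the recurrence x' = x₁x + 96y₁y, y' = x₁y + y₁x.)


Step 1: Find the fundamental solution (x₁, y₁) of x² - 96y² = 1.
  Expand √96 as a continued fraction. a₀ = ⌊√96⌋ = 9; iterate m_{k+1} = d_k·a_k − m_k, d_{k+1} = (96 − m_{k+1}²)/d_k, a_{k+1} = ⌊(a₀ + m_{k+1})/d_{k+1}⌋ (starting m₀ = 0, d₀ = 1), with convergents p_k = a_k·p_{k-1} + p_{k-2}, q_k = a_k·q_{k-1} + q_{k-2} (p₋₁ = 1, q₋₁ = 0):
  k = 0: a₀ = 9; p₀/q₀ = 9/1; p₀² − 96·q₀² = 81 − 96 = -15.
  k = 1: m = 9, d = 15, a = ⌊(9 + 9)/15⌋ = 1; p/q = (1·9 + 1)/(1·1 + 0) = 10/1; p² − 96·q² = 100 − 96 = 4.
  k = 2: m = 6, d = 4, a = ⌊(9 + 6)/4⌋ = 3; p/q = (3·10 + 9)/(3·1 + 1) = 39/4; p² − 96·q² = 1521 − 1536 = -15.
  k = 3: m = 6, d = 15, a = ⌊(9 + 6)/15⌋ = 1; p/q = (1·39 + 10)/(1·4 + 1) = 49/5; p² − 96·q² = 2401 − 2400 = 1.
  The first convergent with p² − 96·q² = 1 gives the fundamental solution (x₁, y₁) = (49, 5).
Step 2: Apply the recurrence (x_{n+1}, y_{n+1}) = (x₁x_n + 96y₁y_n, x₁y_n + y₁x_n) repeatedly.
  From (x_1, y_1) = (49, 5): x_2 = 49·49 + 96·5·5 = 4801; y_2 = 49·5 + 5·49 = 490.
  From (x_2, y_2) = (4801, 490): x_3 = 49·4801 + 96·5·490 = 470449; y_3 = 49·490 + 5·4801 = 48015.
Step 3: Verify x_3² - 96·y_3² = 221322261601 - 221322261600 = 1 (should be 1). ✓

(x_1, y_1) = (49, 5); (x_3, y_3) = (470449, 48015).
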